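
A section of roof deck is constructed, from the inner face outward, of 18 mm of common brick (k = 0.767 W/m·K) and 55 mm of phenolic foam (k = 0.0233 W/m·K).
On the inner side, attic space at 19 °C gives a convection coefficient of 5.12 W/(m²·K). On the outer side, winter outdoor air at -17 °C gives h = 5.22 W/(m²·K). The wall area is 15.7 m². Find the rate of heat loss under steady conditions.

Treating each layer as a thermal resistance in series:
R_inner film = 1/(h_i·A) = 1/(5.12×15.7) = 0.01244 K/W
R_common brick = L/(kA) = 0.018/(0.767×15.7) = 0.001495 K/W
R_phenolic foam = L/(kA) = 0.055/(0.0233×15.7) = 0.1504 K/W
R_outer film = 1/(h_o·A) = 1/(5.22×15.7) = 0.0122 K/W
R_total = 0.1765 K/W
Q = ΔT / R_total = 36 / 0.1765

Q ≈ 204 W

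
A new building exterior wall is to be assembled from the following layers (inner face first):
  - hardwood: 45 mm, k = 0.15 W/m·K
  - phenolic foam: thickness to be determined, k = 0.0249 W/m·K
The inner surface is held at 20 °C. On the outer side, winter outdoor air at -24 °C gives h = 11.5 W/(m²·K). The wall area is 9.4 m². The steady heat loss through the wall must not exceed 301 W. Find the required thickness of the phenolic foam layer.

L ≈ 24.6 mm

Treating each layer as a thermal resistance in series:
R_hardwood = L/(kA) = 0.045/(0.15×9.4) = 0.03191 K/W
R_outer film = 1/(h_o·A) = 1/(11.5×9.4) = 0.009251 K/W
Sum of the known resistances R_other = 0.04117 K/W
Required total resistance R_tot = ΔT/Q_allow = 44/301 = 0.1462 K/W
R_phenolic foam = R_tot − R_other = 0.105 K/W
L = R·k·A = 0.105×0.0249×9.4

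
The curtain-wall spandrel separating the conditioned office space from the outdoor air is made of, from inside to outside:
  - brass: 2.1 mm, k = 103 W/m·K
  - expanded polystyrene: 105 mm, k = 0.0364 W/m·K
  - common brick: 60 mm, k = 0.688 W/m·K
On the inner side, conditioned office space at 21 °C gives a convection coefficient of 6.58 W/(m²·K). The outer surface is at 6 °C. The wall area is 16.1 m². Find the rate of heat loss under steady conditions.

Q ≈ 77.3 W

Model the wall as resistances in series:
R_inner film = 1/(h_i·A) = 1/(6.58×16.1) = 0.009439 K/W
R_brass = L/(kA) = 0.0021/(103×16.1) = 1.266×10^-6 K/W
R_expanded polystyrene = L/(kA) = 0.105/(0.0364×16.1) = 0.1792 K/W
R_common brick = L/(kA) = 0.06/(0.688×16.1) = 0.005417 K/W
R_total = 0.194 K/W
Q = ΔT / R_total = 15 / 0.194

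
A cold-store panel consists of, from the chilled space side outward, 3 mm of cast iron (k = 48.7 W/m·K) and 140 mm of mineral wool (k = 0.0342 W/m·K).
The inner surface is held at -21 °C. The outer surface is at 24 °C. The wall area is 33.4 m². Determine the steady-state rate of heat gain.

Series thermal resistances:
R_cast iron = L/(kA) = 0.003/(48.7×33.4) = 1.844×10^-6 K/W
R_mineral wool = L/(kA) = 0.14/(0.0342×33.4) = 0.1226 K/W
R_total = 0.1226 K/W
Q = ΔT / R_total = 45 / 0.1226

Q ≈ 367 W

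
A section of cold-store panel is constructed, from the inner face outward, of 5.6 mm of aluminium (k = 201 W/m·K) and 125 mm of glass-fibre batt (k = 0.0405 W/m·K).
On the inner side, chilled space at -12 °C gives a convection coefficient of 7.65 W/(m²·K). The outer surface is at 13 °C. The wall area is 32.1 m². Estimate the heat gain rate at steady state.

Model the wall as resistances in series:
R_inner film = 1/(h_i·A) = 1/(7.65×32.1) = 0.004072 K/W
R_aluminium = L/(kA) = 0.0056/(201×32.1) = 8.679×10^-7 K/W
R_glass-fibre batt = L/(kA) = 0.125/(0.0405×32.1) = 0.09615 K/W
R_total = 0.1002 K/W
Q = ΔT / R_total = 25 / 0.1002

Q ≈ 249 W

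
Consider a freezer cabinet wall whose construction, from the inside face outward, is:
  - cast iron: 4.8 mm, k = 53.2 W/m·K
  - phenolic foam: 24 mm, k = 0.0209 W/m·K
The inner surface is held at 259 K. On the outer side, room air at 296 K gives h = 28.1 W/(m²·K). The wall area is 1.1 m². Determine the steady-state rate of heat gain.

Q ≈ 34.4 W

Model the wall as resistances in series:
R_cast iron = L/(kA) = 0.0048/(53.2×1.1) = 8.202×10^-5 K/W
R_phenolic foam = L/(kA) = 0.024/(0.0209×1.1) = 1.044 K/W
R_outer film = 1/(h_o·A) = 1/(28.1×1.1) = 0.03235 K/W
R_total = 1.076 K/W
Q = ΔT / R_total = 37 / 1.076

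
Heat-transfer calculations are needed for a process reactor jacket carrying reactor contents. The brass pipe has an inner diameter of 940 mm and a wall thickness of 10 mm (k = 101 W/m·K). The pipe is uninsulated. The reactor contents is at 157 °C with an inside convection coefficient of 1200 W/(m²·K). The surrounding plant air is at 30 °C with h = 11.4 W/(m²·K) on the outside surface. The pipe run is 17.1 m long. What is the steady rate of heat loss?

Q ≈ 73900 W

Radial resistances (cylindrical: R_cond = ln(r_o/r_i)/(2πkL), R_conv = 1/(h·2πrL)):
R_inner film = 1/(h_i·2πr₁L) = 1/(1200×2π×0.47×17.1) = 1.65×10^-5 K/W
R_brass pipe wall = ln(480/470)/(2π×101×17.1) = 1.94×10^-6 K/W
R_outer film = 1/(h_o·2πr_oL) = 1/(11.4×2π×0.48×17.1) = 0.001701 K/W
R_total = 0.001719 K/W
Q = ΔT/R_total = 127/0.001719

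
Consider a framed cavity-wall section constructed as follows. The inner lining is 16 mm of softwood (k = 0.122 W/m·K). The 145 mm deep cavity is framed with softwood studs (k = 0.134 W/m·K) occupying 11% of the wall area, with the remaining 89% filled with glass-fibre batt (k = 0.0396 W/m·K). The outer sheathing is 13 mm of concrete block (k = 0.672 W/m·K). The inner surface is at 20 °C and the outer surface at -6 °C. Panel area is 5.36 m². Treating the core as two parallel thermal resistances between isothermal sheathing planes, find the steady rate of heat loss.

Q ≈ 45.7 W

Sheathing layers in series; stud and cavity paths in parallel between them.
R_inner = 0.016/(0.122×5.36) = 0.02447 K/W
R_stud  = 0.145/(0.134×0.11×5.36) = 1.835 K/W
R_cav   = 0.145/(0.0396×0.89×5.36) = 0.7676 K/W
1/R_core = 1/R_stud + 1/R_cav → R_core = 0.5412 K/W
R_outer = 0.013/(0.672×5.36) = 0.003609 K/W
R_total = 0.5693 K/W
Q = ΔT/R_total = 26/0.5693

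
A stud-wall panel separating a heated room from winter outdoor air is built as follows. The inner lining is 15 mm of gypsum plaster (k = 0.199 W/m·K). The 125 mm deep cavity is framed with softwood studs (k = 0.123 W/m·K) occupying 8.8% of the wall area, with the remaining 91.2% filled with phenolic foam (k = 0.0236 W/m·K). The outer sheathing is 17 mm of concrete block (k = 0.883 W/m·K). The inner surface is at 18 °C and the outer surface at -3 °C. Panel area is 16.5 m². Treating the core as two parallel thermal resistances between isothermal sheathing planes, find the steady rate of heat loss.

Sheathing layers in series; stud and cavity paths in parallel between them.
R_inner = 0.015/(0.199×16.5) = 0.004568 K/W
R_stud  = 0.125/(0.123×0.088×16.5) = 0.6999 K/W
R_cav   = 0.125/(0.0236×0.912×16.5) = 0.352 K/W
1/R_core = 1/R_stud + 1/R_cav → R_core = 0.2342 K/W
R_outer = 0.017/(0.883×16.5) = 0.001167 K/W
R_total = 0.2399 K/W
Q = ΔT/R_total = 21/0.2399

Q ≈ 87.5 W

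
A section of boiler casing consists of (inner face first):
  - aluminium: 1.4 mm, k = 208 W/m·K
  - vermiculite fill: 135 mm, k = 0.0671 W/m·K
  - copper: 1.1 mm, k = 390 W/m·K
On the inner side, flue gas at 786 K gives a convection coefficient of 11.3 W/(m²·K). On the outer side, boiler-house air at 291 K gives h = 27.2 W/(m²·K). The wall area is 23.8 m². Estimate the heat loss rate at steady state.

Series thermal resistances:
R_inner film = 1/(h_i·A) = 1/(11.3×23.8) = 0.003718 K/W
R_aluminium = L/(kA) = 0.0014/(208×23.8) = 2.828×10^-7 K/W
R_vermiculite fill = L/(kA) = 0.135/(0.0671×23.8) = 0.08453 K/W
R_copper = L/(kA) = 0.0011/(390×23.8) = 1.185×10^-7 K/W
R_outer film = 1/(h_o·A) = 1/(27.2×23.8) = 0.001545 K/W
R_total = 0.0898 K/W
Q = ΔT / R_total = 495 / 0.0898

Q ≈ 5510 W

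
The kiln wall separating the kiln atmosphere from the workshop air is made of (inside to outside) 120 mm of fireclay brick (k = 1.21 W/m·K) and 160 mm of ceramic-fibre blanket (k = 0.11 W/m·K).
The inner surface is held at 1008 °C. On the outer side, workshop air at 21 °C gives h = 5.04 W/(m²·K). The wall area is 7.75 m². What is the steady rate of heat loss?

Q ≈ 4370 W

Model the wall as resistances in series:
R_fireclay brick = L/(kA) = 0.12/(1.21×7.75) = 0.0128 K/W
R_ceramic-fibre blanket = L/(kA) = 0.16/(0.11×7.75) = 0.1877 K/W
R_outer film = 1/(h_o·A) = 1/(5.04×7.75) = 0.0256 K/W
R_total = 0.2261 K/W
Q = ΔT / R_total = 987 / 0.2261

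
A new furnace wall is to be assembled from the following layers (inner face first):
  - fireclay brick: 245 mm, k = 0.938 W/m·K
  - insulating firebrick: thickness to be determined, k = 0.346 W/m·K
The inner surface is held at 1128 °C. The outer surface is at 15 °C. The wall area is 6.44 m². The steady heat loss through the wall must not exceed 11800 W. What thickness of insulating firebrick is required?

L ≈ 120 mm

Series thermal resistances:
R_fireclay brick = L/(kA) = 0.245/(0.938×6.44) = 0.04056 K/W
Sum of the known resistances R_other = 0.04056 K/W
Required total resistance R_tot = ΔT/Q_allow = 1113/11800 = 0.09432 K/W
R_insulating firebrick = R_tot − R_other = 0.05376 K/W
L = R·k·A = 0.05376×0.346×6.44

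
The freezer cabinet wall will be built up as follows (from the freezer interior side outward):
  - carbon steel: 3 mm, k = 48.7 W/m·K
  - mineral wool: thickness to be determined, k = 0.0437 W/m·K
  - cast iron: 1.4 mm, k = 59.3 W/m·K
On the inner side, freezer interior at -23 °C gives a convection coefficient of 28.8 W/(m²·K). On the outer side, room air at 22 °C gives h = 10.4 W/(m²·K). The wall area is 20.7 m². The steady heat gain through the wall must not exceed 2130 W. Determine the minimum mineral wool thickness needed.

Using the resistance-network approach (series):
R_inner film = 1/(h_i·A) = 1/(28.8×20.7) = 0.001677 K/W
R_carbon steel = L/(kA) = 0.003/(48.7×20.7) = 2.976×10^-6 K/W
R_cast iron = L/(kA) = 0.0014/(59.3×20.7) = 1.141×10^-6 K/W
R_outer film = 1/(h_o·A) = 1/(10.4×20.7) = 0.004645 K/W
Sum of the known resistances R_other = 0.006327 K/W
Required total resistance R_tot = ΔT/Q_allow = 45/2130 = 0.02113 K/W
R_mineral wool = R_tot − R_other = 0.0148 K/W
L = R·k·A = 0.0148×0.0437×20.7

L ≈ 13.4 mm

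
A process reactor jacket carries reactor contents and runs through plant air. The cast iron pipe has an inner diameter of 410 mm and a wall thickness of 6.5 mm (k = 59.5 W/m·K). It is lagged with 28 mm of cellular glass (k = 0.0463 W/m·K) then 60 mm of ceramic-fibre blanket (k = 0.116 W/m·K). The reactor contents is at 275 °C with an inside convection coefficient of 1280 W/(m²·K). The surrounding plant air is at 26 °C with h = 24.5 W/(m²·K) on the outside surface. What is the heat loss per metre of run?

Treating each annulus and film as a series resistance:
R_inner film = 1/(h_i·2πr₁L) = 1/(1280×2π×0.205×1) = 6.065×10^-4 K/W
R_cast iron pipe wall = ln(211.5/205)/(2π×59.5×1) = 8.35×10^-5 K/W
R_cellular glass = ln(239.5/211.5)/(2π×0.0463×1) = 0.4274 K/W
R_ceramic-fibre blanket = ln(299.5/239.5)/(2π×0.116×1) = 0.3067 K/W
R_outer film = 1/(h_o·2πr_oL) = 1/(24.5×2π×0.2995×1) = 0.02169 K/W
R_total = 0.7565 K/W
Q = ΔT/R_total = 249/0.7565

q′ ≈ 329 W/m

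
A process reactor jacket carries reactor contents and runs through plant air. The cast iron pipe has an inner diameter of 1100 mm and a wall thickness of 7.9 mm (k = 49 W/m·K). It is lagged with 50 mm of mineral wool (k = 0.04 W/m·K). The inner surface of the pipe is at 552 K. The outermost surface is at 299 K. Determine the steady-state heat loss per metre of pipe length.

q′ ≈ 741 W/m

Radial resistances (cylindrical: R_cond = ln(r_o/r_i)/(2πkL), R_conv = 1/(h·2πrL)):
R_cast iron pipe wall = ln(557.9/550)/(2π×49×1) = 4.632×10^-5 K/W
R_mineral wool = ln(607.9/557.9)/(2π×0.04×1) = 0.3415 K/W
R_total = 0.3416 K/W
Q = ΔT/R_total = 253/0.3416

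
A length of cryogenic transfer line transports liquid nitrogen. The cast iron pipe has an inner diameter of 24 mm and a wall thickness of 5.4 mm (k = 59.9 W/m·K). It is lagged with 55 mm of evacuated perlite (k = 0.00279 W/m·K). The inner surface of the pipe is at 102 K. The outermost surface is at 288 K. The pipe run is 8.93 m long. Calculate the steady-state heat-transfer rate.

Treating each annulus and film as a series resistance:
R_cast iron pipe wall = ln(17.4/12)/(2π×59.9×8.93) = 1.106×10^-4 K/W
R_evacuated perlite = ln(72.4/17.4)/(2π×0.00279×8.93) = 9.108 K/W
R_total = 9.108 K/W
Q = ΔT/R_total = 186/9.108

Q ≈ 20.4 W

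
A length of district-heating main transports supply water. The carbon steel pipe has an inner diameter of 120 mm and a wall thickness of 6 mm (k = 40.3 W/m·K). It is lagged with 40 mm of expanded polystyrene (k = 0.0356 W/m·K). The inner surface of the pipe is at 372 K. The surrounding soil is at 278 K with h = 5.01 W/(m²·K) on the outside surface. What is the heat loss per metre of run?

Per-layer cylindrical resistances, series-summed:
R_carbon steel pipe wall = ln(66/60)/(2π×40.3×1) = 3.764×10^-4 K/W
R_expanded polystyrene = ln(106/66)/(2π×0.0356×1) = 2.118 K/W
R_outer film = 1/(h_o·2πr_oL) = 1/(5.01×2π×0.106×1) = 0.2997 K/W
R_total = 2.418 K/W
Q = ΔT/R_total = 94/2.418

q′ ≈ 38.9 W/m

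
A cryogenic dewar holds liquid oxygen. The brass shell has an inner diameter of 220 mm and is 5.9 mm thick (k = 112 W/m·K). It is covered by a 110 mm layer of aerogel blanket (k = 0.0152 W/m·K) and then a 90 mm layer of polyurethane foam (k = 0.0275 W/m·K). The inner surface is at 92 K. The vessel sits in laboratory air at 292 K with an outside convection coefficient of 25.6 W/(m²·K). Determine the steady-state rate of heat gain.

Spherical conduction: R = (1/r_in − 1/r_out)/(4πk) per layer; series-sum.
R_brass shell = (1/0.11 − 1/0.1159)/(4π×112) = 3.288×10^-4 K/W
R_aerogel blanket = (1/0.1159 − 1/0.2259)/(4π×0.0152) = 22 K/W
R_polyurethane foam = (1/0.2259 − 1/0.3159)/(4π×0.0275) = 3.65 K/W
R_outer film = 1/(h·4πr_o²) = 1/(25.6×4π×0.3159²) = 0.03115 K/W
R_total = 25.68 K/W
Q = ΔT/R_total = 200/25.68

Q ≈ 7.79 W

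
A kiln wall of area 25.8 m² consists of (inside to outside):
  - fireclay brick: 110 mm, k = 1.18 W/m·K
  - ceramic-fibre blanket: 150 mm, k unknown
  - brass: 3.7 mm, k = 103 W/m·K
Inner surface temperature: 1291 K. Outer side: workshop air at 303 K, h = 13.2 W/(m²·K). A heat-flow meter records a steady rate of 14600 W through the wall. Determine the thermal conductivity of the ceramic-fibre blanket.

k ≈ 0.0951 W/(m·K)

Thermal resistances in series:
R_fireclay brick = L/(kA) = 0.11/(1.18×25.8) = 0.003613 K/W
R_brass = L/(kA) = 0.0037/(103×25.8) = 1.392×10^-6 K/W
R_outer film = 1/(h_o·A) = 1/(13.2×25.8) = 0.002936 K/W
Sum of known resistances R_other = 0.006551 K/W
Total R = ΔT/Q = 988/14600 = 0.06767 K/W
R_ceramic-fibre blanket = R_total − R_other = 0.06112 K/W
k = L/(R·A) = 0.15/(0.06112×25.8)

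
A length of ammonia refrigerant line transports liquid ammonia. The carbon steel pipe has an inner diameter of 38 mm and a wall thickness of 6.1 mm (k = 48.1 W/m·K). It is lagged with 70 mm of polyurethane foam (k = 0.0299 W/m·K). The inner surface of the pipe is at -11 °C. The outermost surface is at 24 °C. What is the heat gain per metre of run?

q′ ≈ 4.94 W/m

Cylindrical conduction, so R = ln(r₂/r₁)/(2πkL) per layer, in series:
R_carbon steel pipe wall = ln(25.1/19)/(2π×48.1×1) = 9.213×10^-4 K/W
R_polyurethane foam = ln(95.1/25.1)/(2π×0.0299×1) = 7.09 K/W
R_total = 7.091 K/W
Q = ΔT/R_total = 35/7.091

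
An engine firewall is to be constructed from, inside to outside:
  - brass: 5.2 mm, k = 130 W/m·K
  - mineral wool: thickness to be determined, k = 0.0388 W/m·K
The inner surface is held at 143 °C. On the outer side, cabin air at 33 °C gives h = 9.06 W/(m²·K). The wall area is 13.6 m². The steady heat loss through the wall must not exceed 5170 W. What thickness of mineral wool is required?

Using the resistance-network approach (series):
R_brass = L/(kA) = 0.0052/(130×13.6) = 2.941×10^-6 K/W
R_outer film = 1/(h_o·A) = 1/(9.06×13.6) = 0.008116 K/W
Sum of the known resistances R_other = 0.008119 K/W
Required total resistance R_tot = ΔT/Q_allow = 110/5170 = 0.02128 K/W
R_mineral wool = R_tot − R_other = 0.01316 K/W
L = R·k·A = 0.01316×0.0388×13.6

L ≈ 6.94 mm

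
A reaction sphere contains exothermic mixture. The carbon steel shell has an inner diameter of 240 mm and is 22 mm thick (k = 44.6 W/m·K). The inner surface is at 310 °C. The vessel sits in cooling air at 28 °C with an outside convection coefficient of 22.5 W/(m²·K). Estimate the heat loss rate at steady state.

Q ≈ 1590 W

Radial (spherical) resistances in series:
R_carbon steel shell = (1/0.12 − 1/0.142)/(4π×44.6) = 0.002304 K/W
R_outer film = 1/(h·4πr_o²) = 1/(22.5×4π×0.142²) = 0.1754 K/W
R_total = 0.1777 K/W
Q = ΔT/R_total = 282/0.1777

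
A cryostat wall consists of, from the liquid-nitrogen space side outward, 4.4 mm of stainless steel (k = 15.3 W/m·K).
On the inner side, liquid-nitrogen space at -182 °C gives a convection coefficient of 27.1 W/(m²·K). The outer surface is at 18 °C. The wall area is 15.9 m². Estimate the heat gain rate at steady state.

Q ≈ 85500 W

Using the resistance-network approach (series):
R_inner film = 1/(h_i·A) = 1/(27.1×15.9) = 0.002321 K/W
R_stainless steel = L/(kA) = 0.0044/(15.3×15.9) = 1.809×10^-5 K/W
R_total = 0.002339 K/W
Q = ΔT / R_total = 200 / 0.002339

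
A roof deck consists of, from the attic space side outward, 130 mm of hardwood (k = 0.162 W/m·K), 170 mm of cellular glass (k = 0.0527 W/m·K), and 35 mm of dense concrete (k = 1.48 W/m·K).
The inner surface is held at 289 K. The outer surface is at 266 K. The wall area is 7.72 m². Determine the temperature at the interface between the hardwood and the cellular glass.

Thermal resistances in series:
R_hardwood = L/(kA) = 0.13/(0.162×7.72) = 0.1039 K/W
R_cellular glass = L/(kA) = 0.17/(0.0527×7.72) = 0.4179 K/W
R_dense concrete = L/(kA) = 0.035/(1.48×7.72) = 0.003063 K/W
R_total = 0.5249 K/W;  Q = ΔT/R_total = 23/0.5249 = 43.82 W
T_interface = T_inner − Q·ΣR(inner→interface) = 289 − 43.8×0.1039

T ≈ 284 K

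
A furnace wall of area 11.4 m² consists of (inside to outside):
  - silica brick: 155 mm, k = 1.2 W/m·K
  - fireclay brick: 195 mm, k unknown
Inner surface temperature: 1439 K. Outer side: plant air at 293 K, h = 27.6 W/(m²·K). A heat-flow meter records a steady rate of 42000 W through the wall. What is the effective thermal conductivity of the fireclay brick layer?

k ≈ 1.34 W/(m·K)

Model the wall as resistances in series:
R_silica brick = L/(kA) = 0.155/(1.2×11.4) = 0.01133 K/W
R_outer film = 1/(h_o·A) = 1/(27.6×11.4) = 0.003178 K/W
Sum of known resistances R_other = 0.01451 K/W
Total R = ΔT/Q = 1146/42000 = 0.02729 K/W
R_fireclay brick = R_total − R_other = 0.01278 K/W
k = L/(R·A) = 0.195/(0.01278×11.4)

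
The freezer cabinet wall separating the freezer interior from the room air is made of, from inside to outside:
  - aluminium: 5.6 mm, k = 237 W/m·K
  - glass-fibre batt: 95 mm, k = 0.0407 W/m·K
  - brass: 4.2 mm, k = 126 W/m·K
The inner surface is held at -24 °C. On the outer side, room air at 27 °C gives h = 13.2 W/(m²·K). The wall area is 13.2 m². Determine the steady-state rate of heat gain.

Series thermal resistances:
R_aluminium = L/(kA) = 0.0056/(237×13.2) = 1.79×10^-6 K/W
R_glass-fibre batt = L/(kA) = 0.095/(0.0407×13.2) = 0.1768 K/W
R_brass = L/(kA) = 0.0042/(126×13.2) = 2.525×10^-6 K/W
R_outer film = 1/(h_o·A) = 1/(13.2×13.2) = 0.005739 K/W
R_total = 0.1826 K/W
Q = ΔT / R_total = 51 / 0.1826

Q ≈ 279 W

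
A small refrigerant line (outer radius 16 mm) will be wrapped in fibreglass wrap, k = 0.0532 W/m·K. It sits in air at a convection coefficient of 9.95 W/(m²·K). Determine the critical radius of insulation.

r_cr ≈ 5.35 mm

For a cylinder r_cr = k/h = 0.0532/9.95
r_cr = 5.35 mm; since the bare radius (16 mm) is above r_cr, any added insulation will reduce heat loss.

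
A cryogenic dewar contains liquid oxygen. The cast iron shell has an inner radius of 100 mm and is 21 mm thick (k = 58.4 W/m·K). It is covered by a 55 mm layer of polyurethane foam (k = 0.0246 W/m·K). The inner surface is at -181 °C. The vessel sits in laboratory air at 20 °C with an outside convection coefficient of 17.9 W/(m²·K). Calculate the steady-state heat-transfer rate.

For a spherical shell R = (1/r₁ − 1/r₂)/(4πk); film R = 1/(h·4πr²). In series:
R_cast iron shell = (1/0.1 − 1/0.121)/(4π×58.4) = 0.002365 K/W
R_polyurethane foam = (1/0.121 − 1/0.176)/(4π×0.0246) = 8.354 K/W
R_outer film = 1/(h·4πr_o²) = 1/(17.9×4π×0.176²) = 0.1435 K/W
R_total = 8.5 K/W
Q = ΔT/R_total = 201/8.5

Q ≈ 23.6 W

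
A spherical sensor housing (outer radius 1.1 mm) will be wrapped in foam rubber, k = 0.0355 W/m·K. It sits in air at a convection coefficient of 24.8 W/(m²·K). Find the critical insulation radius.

For a sphere r_cr = 2k/h = 2×0.0355/24.8
r_cr = 2.86 mm; since the bare radius (1.1 mm) is below r_cr, adding a thin layer of insulation will *increase* heat loss.

r_cr ≈ 2.86 mm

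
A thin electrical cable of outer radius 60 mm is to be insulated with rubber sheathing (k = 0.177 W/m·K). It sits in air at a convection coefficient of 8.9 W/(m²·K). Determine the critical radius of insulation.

For a cylinder r_cr = k/h = 0.177/8.9
r_cr = 19.9 mm; since the bare radius (60 mm) is above r_cr, any added insulation will reduce heat loss.

r_cr ≈ 19.9 mm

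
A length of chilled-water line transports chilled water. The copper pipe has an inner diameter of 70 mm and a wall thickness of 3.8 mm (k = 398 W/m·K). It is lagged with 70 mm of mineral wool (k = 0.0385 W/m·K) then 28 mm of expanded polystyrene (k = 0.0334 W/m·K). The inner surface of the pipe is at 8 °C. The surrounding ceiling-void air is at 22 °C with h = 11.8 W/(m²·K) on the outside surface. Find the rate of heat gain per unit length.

Treating each annulus and film as a series resistance:
R_copper pipe wall = ln(38.8/35)/(2π×398×1) = 4.122×10^-5 K/W
R_mineral wool = ln(108.8/38.8)/(2π×0.0385×1) = 4.262 K/W
R_expanded polystyrene = ln(136.8/108.8)/(2π×0.0334×1) = 1.091 K/W
R_outer film = 1/(h_o·2πr_oL) = 1/(11.8×2π×0.1368×1) = 0.09859 K/W
R_total = 5.452 K/W
Q = ΔT/R_total = 14/5.452

q′ ≈ 2.57 W/m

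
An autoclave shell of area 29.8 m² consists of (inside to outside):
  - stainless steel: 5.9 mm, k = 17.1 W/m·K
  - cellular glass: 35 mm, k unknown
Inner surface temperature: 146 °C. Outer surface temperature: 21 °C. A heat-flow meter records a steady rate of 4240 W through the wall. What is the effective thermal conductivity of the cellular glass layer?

Using the resistance-network approach (series):
R_stainless steel = L/(kA) = 0.0059/(17.1×29.8) = 1.158×10^-5 K/W
Sum of known resistances R_other = 1.158×10^-5 K/W
Total R = ΔT/Q = 125/4240 = 0.02948 K/W
R_cellular glass = R_total − R_other = 0.02947 K/W
k = L/(R·A) = 0.035/(0.02947×29.8)

k ≈ 0.0399 W/(m·K)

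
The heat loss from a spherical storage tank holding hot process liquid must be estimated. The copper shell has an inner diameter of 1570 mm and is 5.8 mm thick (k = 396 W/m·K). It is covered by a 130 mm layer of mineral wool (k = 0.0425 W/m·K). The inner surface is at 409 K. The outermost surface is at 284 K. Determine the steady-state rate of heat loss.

Q ≈ 374 W

Each spherical layer contributes R = (1/r_i − 1/r_o)/(4πk):
R_copper shell = (1/0.785 − 1/0.7908)/(4π×396) = 1.878×10^-6 K/W
R_mineral wool = (1/0.7908 − 1/0.9208)/(4π×0.0425) = 0.3343 K/W
R_total = 0.3343 K/W
Q = ΔT/R_total = 125/0.3343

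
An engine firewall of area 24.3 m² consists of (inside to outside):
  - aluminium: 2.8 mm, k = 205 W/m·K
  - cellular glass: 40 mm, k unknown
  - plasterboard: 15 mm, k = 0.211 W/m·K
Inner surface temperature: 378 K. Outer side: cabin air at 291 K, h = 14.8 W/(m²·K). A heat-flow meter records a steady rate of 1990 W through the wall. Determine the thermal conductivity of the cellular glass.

Using the resistance-network approach (series):
R_aluminium = L/(kA) = 0.0028/(205×24.3) = 5.621×10^-7 K/W
R_plasterboard = L/(kA) = 0.015/(0.211×24.3) = 0.002926 K/W
R_outer film = 1/(h_o·A) = 1/(14.8×24.3) = 0.002781 K/W
Sum of known resistances R_other = 0.005707 K/W
Total R = ΔT/Q = 87/1990 = 0.04372 K/W
R_cellular glass = R_total − R_other = 0.03801 K/W
k = L/(R·A) = 0.04/(0.03801×24.3)

k ≈ 0.0433 W/(m·K)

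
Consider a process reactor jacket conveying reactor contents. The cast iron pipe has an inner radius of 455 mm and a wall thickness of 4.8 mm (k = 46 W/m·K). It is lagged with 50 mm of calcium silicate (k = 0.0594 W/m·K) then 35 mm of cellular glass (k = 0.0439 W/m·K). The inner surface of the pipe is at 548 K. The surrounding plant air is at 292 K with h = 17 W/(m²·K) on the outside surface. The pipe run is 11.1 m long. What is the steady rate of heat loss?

Treating each annulus and film as a series resistance:
R_cast iron pipe wall = ln(459.8/455)/(2π×46×11.1) = 3.271×10^-6 K/W
R_calcium silicate = ln(509.8/459.8)/(2π×0.0594×11.1) = 0.02492 K/W
R_cellular glass = ln(544.8/509.8)/(2π×0.0439×11.1) = 0.02169 K/W
R_outer film = 1/(h_o·2πr_oL) = 1/(17×2π×0.5448×11.1) = 0.001548 K/W
R_total = 0.04816 K/W
Q = ΔT/R_total = 256/0.04816

Q ≈ 5320 W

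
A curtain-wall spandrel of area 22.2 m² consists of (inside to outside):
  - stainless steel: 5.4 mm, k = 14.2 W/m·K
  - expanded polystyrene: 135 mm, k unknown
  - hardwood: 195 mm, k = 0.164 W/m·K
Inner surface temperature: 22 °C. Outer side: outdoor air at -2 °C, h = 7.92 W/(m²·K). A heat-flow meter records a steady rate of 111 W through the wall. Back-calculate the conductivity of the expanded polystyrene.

k ≈ 0.0387 W/(m·K)

Thermal resistances in series:
R_stainless steel = L/(kA) = 0.0054/(14.2×22.2) = 1.713×10^-5 K/W
R_hardwood = L/(kA) = 0.195/(0.164×22.2) = 0.05356 K/W
R_outer film = 1/(h_o·A) = 1/(7.92×22.2) = 0.005688 K/W
Sum of known resistances R_other = 0.05926 K/W
Total R = ΔT/Q = 24/111 = 0.2162 K/W
R_expanded polystyrene = R_total − R_other = 0.157 K/W
k = L/(R·A) = 0.135/(0.157×22.2)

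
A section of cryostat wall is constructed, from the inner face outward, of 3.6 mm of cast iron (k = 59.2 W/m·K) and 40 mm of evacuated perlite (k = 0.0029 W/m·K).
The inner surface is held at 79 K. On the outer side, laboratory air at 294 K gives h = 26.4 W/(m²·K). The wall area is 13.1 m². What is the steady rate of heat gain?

Q ≈ 204 W

Using the resistance-network approach (series):
R_cast iron = L/(kA) = 0.0036/(59.2×13.1) = 4.642×10^-6 K/W
R_evacuated perlite = L/(kA) = 0.04/(0.0029×13.1) = 1.053 K/W
R_outer film = 1/(h_o·A) = 1/(26.4×13.1) = 0.002892 K/W
R_total = 1.056 K/W
Q = ΔT / R_total = 215 / 1.056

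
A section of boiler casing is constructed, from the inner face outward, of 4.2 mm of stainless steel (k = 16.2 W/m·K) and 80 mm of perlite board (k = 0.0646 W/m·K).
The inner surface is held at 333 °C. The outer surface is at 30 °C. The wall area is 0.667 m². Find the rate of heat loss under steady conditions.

Treating each layer as a thermal resistance in series:
R_stainless steel = L/(kA) = 0.0042/(16.2×0.667) = 3.887×10^-4 K/W
R_perlite board = L/(kA) = 0.08/(0.0646×0.667) = 1.857 K/W
R_total = 1.857 K/W
Q = ΔT / R_total = 303 / 1.857

Q ≈ 163 W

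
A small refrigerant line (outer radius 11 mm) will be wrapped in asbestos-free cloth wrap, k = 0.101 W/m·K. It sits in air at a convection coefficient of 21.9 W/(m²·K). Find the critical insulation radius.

For a cylinder r_cr = k/h = 0.101/21.9
r_cr = 4.61 mm; since the bare radius (11 mm) is above r_cr, any added insulation will reduce heat loss.

r_cr ≈ 4.61 mm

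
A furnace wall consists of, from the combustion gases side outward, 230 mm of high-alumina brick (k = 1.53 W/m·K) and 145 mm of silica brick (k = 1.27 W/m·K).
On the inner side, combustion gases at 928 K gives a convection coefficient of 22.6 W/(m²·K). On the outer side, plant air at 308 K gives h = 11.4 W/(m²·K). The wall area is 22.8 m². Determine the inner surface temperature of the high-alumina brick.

Thermal resistances in series:
R_inner film = 1/(h_i·A) = 1/(22.6×22.8) = 0.001941 K/W
R_high-alumina brick = L/(kA) = 0.23/(1.53×22.8) = 0.006593 K/W
R_silica brick = L/(kA) = 0.145/(1.27×22.8) = 0.005008 K/W
R_outer film = 1/(h_o·A) = 1/(11.4×22.8) = 0.003847 K/W
R_total = 0.01739 K/W;  Q = ΔT/R_total = 620/0.01739 = 35650 W
T_interface = T_inner − Q·ΣR(inner→interface) = 928 − 35700×0.001941

T ≈ 859 K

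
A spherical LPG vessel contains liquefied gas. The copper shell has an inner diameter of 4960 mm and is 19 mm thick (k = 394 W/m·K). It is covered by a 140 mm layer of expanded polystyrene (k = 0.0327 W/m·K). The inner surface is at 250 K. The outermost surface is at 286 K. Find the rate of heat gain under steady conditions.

Spherical conduction: R = (1/r_in − 1/r_out)/(4πk) per layer; series-sum.
R_copper shell = (1/2.48 − 1/2.499)/(4π×394) = 6.192×10^-7 K/W
R_expanded polystyrene = (1/2.499 − 1/2.639)/(4π×0.0327) = 0.05166 K/W
R_total = 0.05166 K/W
Q = ΔT/R_total = 36/0.05166

Q ≈ 697 W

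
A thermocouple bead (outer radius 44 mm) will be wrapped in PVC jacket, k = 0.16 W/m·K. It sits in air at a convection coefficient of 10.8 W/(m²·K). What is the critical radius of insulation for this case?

r_cr ≈ 29.6 mm

For a sphere r_cr = 2k/h = 2×0.16/10.8
r_cr = 29.6 mm; since the bare radius (44 mm) is above r_cr, any added insulation will reduce heat loss.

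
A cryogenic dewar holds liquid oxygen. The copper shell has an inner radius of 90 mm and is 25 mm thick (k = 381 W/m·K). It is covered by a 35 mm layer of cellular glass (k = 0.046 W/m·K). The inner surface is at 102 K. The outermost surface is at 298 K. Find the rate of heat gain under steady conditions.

Spherical conduction: R = (1/r_in − 1/r_out)/(4πk) per layer; series-sum.
R_copper shell = (1/0.09 − 1/0.115)/(4π×381) = 5.045×10^-4 K/W
R_cellular glass = (1/0.115 − 1/0.15)/(4π×0.046) = 3.51 K/W
R_total = 3.511 K/W
Q = ΔT/R_total = 196/3.511

Q ≈ 55.8 W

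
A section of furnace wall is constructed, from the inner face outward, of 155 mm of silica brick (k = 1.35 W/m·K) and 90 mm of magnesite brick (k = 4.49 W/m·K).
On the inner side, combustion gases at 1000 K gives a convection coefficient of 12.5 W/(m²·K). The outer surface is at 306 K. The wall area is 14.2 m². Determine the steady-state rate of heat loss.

Q ≈ 45900 W

Series thermal resistances:
R_inner film = 1/(h_i·A) = 1/(12.5×14.2) = 0.005634 K/W
R_silica brick = L/(kA) = 0.155/(1.35×14.2) = 0.008086 K/W
R_magnesite brick = L/(kA) = 0.09/(4.49×14.2) = 0.001412 K/W
R_total = 0.01513 K/W
Q = ΔT / R_total = 694 / 0.01513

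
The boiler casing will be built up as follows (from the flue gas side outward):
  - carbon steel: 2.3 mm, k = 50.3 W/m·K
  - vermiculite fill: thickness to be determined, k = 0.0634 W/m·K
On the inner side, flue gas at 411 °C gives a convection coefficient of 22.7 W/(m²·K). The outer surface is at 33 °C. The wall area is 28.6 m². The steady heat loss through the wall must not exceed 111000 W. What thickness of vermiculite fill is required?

L ≈ 3.38 mm

Treating each layer as a thermal resistance in series:
R_inner film = 1/(h_i·A) = 1/(22.7×28.6) = 0.00154 K/W
R_carbon steel = L/(kA) = 0.0023/(50.3×28.6) = 1.599×10^-6 K/W
Sum of the known resistances R_other = 0.001542 K/W
Required total resistance R_tot = ΔT/Q_allow = 378/111000 = 0.003405 K/W
R_vermiculite fill = R_tot − R_other = 0.001863 K/W
L = R·k·A = 0.001863×0.0634×28.6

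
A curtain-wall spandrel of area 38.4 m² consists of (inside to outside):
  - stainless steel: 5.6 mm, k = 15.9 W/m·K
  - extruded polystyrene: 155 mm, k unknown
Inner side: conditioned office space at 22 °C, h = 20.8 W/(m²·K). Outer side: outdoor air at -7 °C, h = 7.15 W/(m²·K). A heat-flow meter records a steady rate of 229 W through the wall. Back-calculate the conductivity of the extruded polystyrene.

k ≈ 0.0332 W/(m·K)

Series thermal resistances:
R_inner film = 1/(h_i·A) = 1/(20.8×38.4) = 0.001252 K/W
R_stainless steel = L/(kA) = 0.0056/(15.9×38.4) = 9.172×10^-6 K/W
R_outer film = 1/(h_o·A) = 1/(7.15×38.4) = 0.003642 K/W
Sum of known resistances R_other = 0.004903 K/W
Total R = ΔT/Q = 29/229 = 0.1266 K/W
R_extruded polystyrene = R_total − R_other = 0.1217 K/W
k = L/(R·A) = 0.155/(0.1217×38.4)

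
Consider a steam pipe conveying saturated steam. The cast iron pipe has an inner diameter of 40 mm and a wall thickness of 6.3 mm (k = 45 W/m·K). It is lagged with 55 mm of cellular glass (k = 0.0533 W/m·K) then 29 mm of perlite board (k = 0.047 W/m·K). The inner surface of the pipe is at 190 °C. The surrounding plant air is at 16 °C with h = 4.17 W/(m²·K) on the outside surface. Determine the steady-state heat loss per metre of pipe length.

q′ ≈ 36.6 W/m

Radial resistances (cylindrical: R_cond = ln(r_o/r_i)/(2πkL), R_conv = 1/(h·2πrL)):
R_cast iron pipe wall = ln(26.3/20)/(2π×45×1) = 9.685×10^-4 K/W
R_cellular glass = ln(81.3/26.3)/(2π×0.0533×1) = 3.37 K/W
R_perlite board = ln(110.3/81.3)/(2π×0.047×1) = 1.033 K/W
R_outer film = 1/(h_o·2πr_oL) = 1/(4.17×2π×0.1103×1) = 0.346 K/W
R_total = 4.75 K/W
Q = ΔT/R_total = 174/4.75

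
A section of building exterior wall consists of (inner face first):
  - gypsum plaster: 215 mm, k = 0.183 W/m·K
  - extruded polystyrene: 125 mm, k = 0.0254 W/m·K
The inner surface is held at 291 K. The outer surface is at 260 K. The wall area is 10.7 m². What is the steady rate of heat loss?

Q ≈ 54.4 W

Using the resistance-network approach (series):
R_gypsum plaster = L/(kA) = 0.215/(0.183×10.7) = 0.1098 K/W
R_extruded polystyrene = L/(kA) = 0.125/(0.0254×10.7) = 0.4599 K/W
R_total = 0.5697 K/W
Q = ΔT / R_total = 31 / 0.5697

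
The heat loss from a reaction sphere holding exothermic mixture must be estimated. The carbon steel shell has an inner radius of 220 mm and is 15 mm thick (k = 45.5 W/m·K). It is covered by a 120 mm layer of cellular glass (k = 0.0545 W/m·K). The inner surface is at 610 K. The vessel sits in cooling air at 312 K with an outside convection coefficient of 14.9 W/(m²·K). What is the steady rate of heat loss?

For a spherical shell R = (1/r₁ − 1/r₂)/(4πk); film R = 1/(h·4πr²). In series:
R_carbon steel shell = (1/0.22 − 1/0.235)/(4π×45.5) = 5.074×10^-4 K/W
R_cellular glass = (1/0.235 − 1/0.355)/(4π×0.0545) = 2.1 K/W
R_outer film = 1/(h·4πr_o²) = 1/(14.9×4π×0.355²) = 0.04238 K/W
R_total = 2.143 K/W
Q = ΔT/R_total = 298/2.143

Q ≈ 139 W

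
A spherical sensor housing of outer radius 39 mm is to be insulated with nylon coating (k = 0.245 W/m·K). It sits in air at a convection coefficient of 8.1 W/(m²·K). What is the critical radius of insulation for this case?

For a sphere r_cr = 2k/h = 2×0.245/8.1
r_cr = 60.5 mm; since the bare radius (39 mm) is below r_cr, adding a thin layer of insulation will *increase* heat loss.

r_cr ≈ 60.5 mm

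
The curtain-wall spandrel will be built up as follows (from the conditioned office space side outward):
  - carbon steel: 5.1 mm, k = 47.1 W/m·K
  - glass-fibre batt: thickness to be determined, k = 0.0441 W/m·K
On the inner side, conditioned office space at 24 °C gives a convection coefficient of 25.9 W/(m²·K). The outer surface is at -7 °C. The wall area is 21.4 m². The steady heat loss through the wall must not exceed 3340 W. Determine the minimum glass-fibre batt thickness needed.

L ≈ 7.05 mm

Series thermal resistances:
R_inner film = 1/(h_i·A) = 1/(25.9×21.4) = 0.001804 K/W
R_carbon steel = L/(kA) = 0.0051/(47.1×21.4) = 5.06×10^-6 K/W
Sum of the known resistances R_other = 0.001809 K/W
Required total resistance R_tot = ΔT/Q_allow = 31/3340 = 0.009281 K/W
R_glass-fibre batt = R_tot − R_other = 0.007472 K/W
L = R·k·A = 0.007472×0.0441×21.4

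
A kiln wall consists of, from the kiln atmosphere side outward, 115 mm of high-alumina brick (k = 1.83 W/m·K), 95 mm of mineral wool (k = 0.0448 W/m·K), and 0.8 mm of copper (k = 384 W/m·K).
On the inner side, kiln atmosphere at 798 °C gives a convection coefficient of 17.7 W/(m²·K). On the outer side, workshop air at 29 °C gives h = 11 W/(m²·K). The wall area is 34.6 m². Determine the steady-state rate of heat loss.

Q ≈ 11400 W

Thermal resistances in series:
R_inner film = 1/(h_i·A) = 1/(17.7×34.6) = 0.001633 K/W
R_high-alumina brick = L/(kA) = 0.115/(1.83×34.6) = 0.001816 K/W
R_mineral wool = L/(kA) = 0.095/(0.0448×34.6) = 0.06129 K/W
R_copper = L/(kA) = 0.0008/(384×34.6) = 6.021×10^-8 K/W
R_outer film = 1/(h_o·A) = 1/(11×34.6) = 0.002627 K/W
R_total = 0.06736 K/W
Q = ΔT / R_total = 769 / 0.06736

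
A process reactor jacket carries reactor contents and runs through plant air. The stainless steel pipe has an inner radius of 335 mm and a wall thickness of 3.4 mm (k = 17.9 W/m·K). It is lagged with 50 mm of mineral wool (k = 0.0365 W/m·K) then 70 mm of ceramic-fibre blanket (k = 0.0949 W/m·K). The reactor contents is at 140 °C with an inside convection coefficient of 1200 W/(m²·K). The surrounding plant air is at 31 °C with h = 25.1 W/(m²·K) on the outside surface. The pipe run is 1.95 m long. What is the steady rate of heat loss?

Q ≈ 238 W

Cylindrical conduction, so R = ln(r₂/r₁)/(2πkL) per layer, in series:
R_inner film = 1/(h_i·2πr₁L) = 1/(1200×2π×0.335×1.95) = 2.03×10^-4 K/W
R_stainless steel pipe wall = ln(338.4/335)/(2π×17.9×1.95) = 4.604×10^-5 K/W
R_mineral wool = ln(388.4/338.4)/(2π×0.0365×1.95) = 0.3082 K/W
R_ceramic-fibre blanket = ln(458.4/388.4)/(2π×0.0949×1.95) = 0.1425 K/W
R_outer film = 1/(h_o·2πr_oL) = 1/(25.1×2π×0.4584×1.95) = 0.007094 K/W
R_total = 0.458 K/W
Q = ΔT/R_total = 109/0.458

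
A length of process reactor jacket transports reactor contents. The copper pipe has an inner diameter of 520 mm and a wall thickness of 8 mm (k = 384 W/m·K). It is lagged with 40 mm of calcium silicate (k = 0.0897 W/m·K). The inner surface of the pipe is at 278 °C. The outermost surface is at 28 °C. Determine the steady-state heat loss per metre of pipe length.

Cylindrical conduction, so R = ln(r₂/r₁)/(2πkL) per layer, in series:
R_copper pipe wall = ln(268/260)/(2π×384×1) = 1.256×10^-5 K/W
R_calcium silicate = ln(308/268)/(2π×0.0897×1) = 0.2468 K/W
R_total = 0.2468 K/W
Q = ΔT/R_total = 250/0.2468

q′ ≈ 1010 W/m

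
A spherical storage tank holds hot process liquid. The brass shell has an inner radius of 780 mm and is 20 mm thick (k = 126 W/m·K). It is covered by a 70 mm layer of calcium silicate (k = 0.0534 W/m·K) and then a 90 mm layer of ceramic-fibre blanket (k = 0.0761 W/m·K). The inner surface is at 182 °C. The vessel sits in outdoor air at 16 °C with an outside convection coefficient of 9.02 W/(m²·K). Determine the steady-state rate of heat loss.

Radial (spherical) resistances in series:
R_brass shell = (1/0.78 − 1/0.8)/(4π×126) = 2.024×10^-5 K/W
R_calcium silicate = (1/0.8 − 1/0.87)/(4π×0.0534) = 0.1499 K/W
R_ceramic-fibre blanket = (1/0.87 − 1/0.96)/(4π×0.0761) = 0.1127 K/W
R_outer film = 1/(h·4πr_o²) = 1/(9.02×4π×0.96²) = 0.009573 K/W
R_total = 0.2722 K/W
Q = ΔT/R_total = 166/0.2722

Q ≈ 610 W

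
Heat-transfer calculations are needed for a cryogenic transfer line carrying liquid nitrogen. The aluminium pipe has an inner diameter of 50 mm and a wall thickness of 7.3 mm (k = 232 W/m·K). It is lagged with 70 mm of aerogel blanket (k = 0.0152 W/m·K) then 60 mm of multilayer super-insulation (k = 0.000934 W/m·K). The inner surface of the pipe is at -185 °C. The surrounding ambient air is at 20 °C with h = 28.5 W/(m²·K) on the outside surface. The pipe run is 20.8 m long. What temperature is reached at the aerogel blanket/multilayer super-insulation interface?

For a radial system each layer contributes R = ln(r_out/r_in)/(2πkL); films add R = 1/(hA).
R_aluminium pipe wall = ln(32.3/25)/(2π×232×20.8) = 8.45×10^-6 K/W
R_aerogel blanket = ln(102.3/32.3)/(2π×0.0152×20.8) = 0.5803 K/W
R_multilayer super-insulation = ln(162.3/102.3)/(2π×0.000934×20.8) = 3.781 K/W
R_outer film = 1/(h_o·2πr_oL) = 1/(28.5×2π×0.1623×20.8) = 0.001654 K/W
R_total = 4.363 K/W
Q = ΔT/R_total = 205/4.363
Q = 47 W
T_interface = T_inner + Q·ΣR(inner→interface) = -185 + 47×0.5803

T ≈ -158 °C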